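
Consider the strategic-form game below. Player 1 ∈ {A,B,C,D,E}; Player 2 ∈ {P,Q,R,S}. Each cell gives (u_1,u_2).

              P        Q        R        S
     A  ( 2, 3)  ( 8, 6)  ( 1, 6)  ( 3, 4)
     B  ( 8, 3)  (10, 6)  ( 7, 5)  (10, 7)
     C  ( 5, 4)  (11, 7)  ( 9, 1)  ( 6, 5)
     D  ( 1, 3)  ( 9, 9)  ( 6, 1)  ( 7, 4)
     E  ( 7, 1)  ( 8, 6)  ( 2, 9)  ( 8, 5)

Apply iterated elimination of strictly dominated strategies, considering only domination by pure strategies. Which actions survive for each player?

P1 drop A (B beats it: P:8>2 Q:10>8 R:7>1 S:10>3)
P1 drop D (B beats it: P:8>1 Q:10>9 R:7>6 S:10>7)
P1 drop E (B beats it: P:8>7 Q:10>8 R:7>2 S:10>8)
P2 drop P (Q beats it: B:6>3 C:7>4)
P2 drop R (Q beats it: B:6>5 C:7>1)
P1→{B,C} P2→{Q,S}

Survivors P1:{B,C} P2:{Q,S}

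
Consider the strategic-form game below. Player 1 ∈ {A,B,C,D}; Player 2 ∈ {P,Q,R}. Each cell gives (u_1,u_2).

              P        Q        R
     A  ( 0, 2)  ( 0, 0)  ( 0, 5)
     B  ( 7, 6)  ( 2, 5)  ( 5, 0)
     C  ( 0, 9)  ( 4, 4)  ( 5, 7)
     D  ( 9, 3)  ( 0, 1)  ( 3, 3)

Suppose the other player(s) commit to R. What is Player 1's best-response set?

u_1(A vs R) = 0
u_1(B vs R) = 5
u_1(C vs R) = 5
u_1(D vs R) = 3
max payoff 5 at {B,C}

BR_1 = {B,C}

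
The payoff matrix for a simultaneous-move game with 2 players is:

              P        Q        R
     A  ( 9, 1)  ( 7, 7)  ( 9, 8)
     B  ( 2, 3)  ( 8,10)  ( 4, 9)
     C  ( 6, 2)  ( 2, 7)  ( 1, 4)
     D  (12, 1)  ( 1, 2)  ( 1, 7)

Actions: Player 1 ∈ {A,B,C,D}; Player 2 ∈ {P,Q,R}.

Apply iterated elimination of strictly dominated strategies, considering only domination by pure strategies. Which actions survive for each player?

P1 drop C (A beats it: P:9>6 Q:7>2 R:9>1)
P2 drop P (Q beats it: A:7>1 B:10>3 D:2>1)
P1 drop D (A beats it: Q:7>1 R:9>1)
P1→{A,B} P2→{Q,R}

IESDS → P1:{A,B} P2:{Q,R}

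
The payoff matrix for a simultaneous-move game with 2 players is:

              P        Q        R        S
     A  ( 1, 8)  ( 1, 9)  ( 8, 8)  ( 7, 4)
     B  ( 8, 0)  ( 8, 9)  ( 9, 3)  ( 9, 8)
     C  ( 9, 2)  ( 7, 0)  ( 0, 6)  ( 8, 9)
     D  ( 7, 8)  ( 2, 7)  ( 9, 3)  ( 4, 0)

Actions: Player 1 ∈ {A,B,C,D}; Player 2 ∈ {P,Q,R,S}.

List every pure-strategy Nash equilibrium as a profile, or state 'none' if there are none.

NE set: (B,Q)

(A,P): not NE [P1→C gives 9>1; P2→Q gives 9>8]
(A,Q): not NE [P1→B gives 8>1]
(A,R): not NE [P1→D gives 9>8; P2→Q gives 9>8]
(A,S): not NE [P1→B gives 9>7; P2→Q gives 9>4]
(B,P): not NE [P1→C gives 9>8; P2→Q gives 9>0]
(B,Q): NE
(B,R): not NE [P2→Q gives 9>3]
(B,S): not NE [P2→Q gives 9>8]
(C,P): not NE [P2→S gives 9>2]
(C,Q): not NE [P1→B gives 8>7; P2→S gives 9>0]
(C,R): not NE [P1→D gives 9>0; P2→S gives 9>6]
(C,S): not NE [P1→B gives 9>8]
(D,P): not NE [P1→C gives 9>7]
(D,Q): not NE [P1→B gives 8>2; P2→P gives 8>7]
(D,R): not NE [P2→P gives 8>3]
(D,S): not NE [P1→B gives 9>4; P2→P gives 8>0]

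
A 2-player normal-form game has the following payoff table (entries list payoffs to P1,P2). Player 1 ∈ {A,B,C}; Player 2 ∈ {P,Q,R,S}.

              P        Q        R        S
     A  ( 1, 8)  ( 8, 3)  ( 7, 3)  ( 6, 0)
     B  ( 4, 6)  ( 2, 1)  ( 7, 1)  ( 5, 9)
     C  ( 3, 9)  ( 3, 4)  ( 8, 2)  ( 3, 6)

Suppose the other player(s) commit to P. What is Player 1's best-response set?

u_1(A vs P) = 1
u_1(B vs P) = 4
u_1(C vs P) = 3
max payoff 4 at {B}

BR_1 = {B}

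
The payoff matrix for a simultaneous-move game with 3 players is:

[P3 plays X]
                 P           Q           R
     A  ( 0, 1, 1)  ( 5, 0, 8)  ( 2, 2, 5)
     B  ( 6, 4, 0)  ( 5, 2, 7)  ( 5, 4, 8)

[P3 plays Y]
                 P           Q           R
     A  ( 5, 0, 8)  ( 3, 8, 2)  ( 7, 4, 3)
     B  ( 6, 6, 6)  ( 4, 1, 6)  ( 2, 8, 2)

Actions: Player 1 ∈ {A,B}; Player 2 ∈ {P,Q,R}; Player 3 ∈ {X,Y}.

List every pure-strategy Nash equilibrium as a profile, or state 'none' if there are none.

PSNE = {(B,R,X)}

(A,P,X): not NE [P1→B gives 6>0; P2→R gives 2>1; P3→Y gives 8>1]
(A,P,Y): not NE [P1→B gives 6>5; P2→Q gives 8>0]
(A,Q,X): not NE [P2→R gives 2>0]
(A,Q,Y): not NE [P1→B gives 4>3; P3→X gives 8>2]
(A,R,X): not NE [P1→B gives 5>2]
(A,R,Y): not NE [P2→Q gives 8>4; P3→X gives 5>3]
(B,P,X): not NE [P3→Y gives 6>0]
(B,P,Y): not NE [P2→R gives 8>6]
(B,Q,X): not NE [P2→R gives 4>2]
(B,Q,Y): not NE [P2→R gives 8>1; P3→X gives 7>6]
(B,R,X): NE
(B,R,Y): not NE [P1→A gives 7>2; P3→X gives 8>2]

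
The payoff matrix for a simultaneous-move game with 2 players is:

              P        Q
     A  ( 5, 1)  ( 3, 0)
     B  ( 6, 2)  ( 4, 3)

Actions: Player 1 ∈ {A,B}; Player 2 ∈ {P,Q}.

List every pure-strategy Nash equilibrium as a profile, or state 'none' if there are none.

(A,P): not NE [P1→B gives 6>5]
(A,Q): not NE [P1→B gives 4>3; P2→P gives 1>0]
(B,P): not NE [P2→Q gives 3>2]
(B,Q): NE

Nash profiles: (B,Q)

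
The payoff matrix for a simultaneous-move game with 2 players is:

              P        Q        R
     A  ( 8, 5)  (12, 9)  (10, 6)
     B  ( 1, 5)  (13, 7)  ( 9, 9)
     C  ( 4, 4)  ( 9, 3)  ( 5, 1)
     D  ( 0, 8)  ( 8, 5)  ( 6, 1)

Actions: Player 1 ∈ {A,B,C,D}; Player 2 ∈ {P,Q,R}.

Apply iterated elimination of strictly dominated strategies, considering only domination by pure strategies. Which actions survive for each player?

P1 drop C (A beats it: P:8>4 Q:12>9 R:10>5)
P1 drop D (A beats it: P:8>0 Q:12>8 R:10>6)
P2 drop P (Q beats it: A:9>5 B:7>5)
P1→{A,B} P2→{Q,R}

Remaining: P1:{A,B} P2:{Q,R}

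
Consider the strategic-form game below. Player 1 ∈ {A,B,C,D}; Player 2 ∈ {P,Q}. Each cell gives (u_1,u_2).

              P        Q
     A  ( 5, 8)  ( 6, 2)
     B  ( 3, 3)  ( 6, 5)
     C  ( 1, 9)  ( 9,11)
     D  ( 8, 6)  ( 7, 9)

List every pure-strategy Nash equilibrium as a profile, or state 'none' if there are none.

Nash profiles: (C,Q)

(A,P): not NE [P1→D gives 8>5]
(A,Q): not NE [P1→C gives 9>6; P2→P gives 8>2]
(B,P): not NE [P1→D gives 8>3; P2→Q gives 5>3]
(B,Q): not NE [P1→C gives 9>6]
(C,P): not NE [P1→D gives 8>1; P2→Q gives 11>9]
(C,Q): NE
(D,P): not NE [P2→Q gives 9>6]
(D,Q): not NE [P1→C gives 9>7]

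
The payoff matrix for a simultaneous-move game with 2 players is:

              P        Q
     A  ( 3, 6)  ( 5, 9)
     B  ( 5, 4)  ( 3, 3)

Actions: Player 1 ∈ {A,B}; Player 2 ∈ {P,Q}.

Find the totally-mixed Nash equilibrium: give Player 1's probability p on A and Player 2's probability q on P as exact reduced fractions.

P1 indiff ⇒ q·3+(1-q)·5 = q·5+(1-q)·3 ⇒ q(-2) = (1-q)(-2) ⇒ q = 1/2
P2 indiff ⇒ p·6+(1-p)·4 = p·9+(1-p)·3 ⇒ p(-3) = (1-p)(-1) ⇒ p = 1/4

(p,q) = (1/4, 1/2)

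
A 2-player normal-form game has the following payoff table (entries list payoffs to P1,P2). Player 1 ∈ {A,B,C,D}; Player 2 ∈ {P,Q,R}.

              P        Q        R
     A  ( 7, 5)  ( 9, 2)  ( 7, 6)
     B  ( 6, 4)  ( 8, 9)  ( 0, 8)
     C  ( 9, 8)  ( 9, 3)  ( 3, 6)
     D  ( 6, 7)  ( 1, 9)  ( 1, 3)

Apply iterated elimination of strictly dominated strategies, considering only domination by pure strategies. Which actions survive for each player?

P1 drop B (A beats it: P:7>6 Q:9>8 R:7>0)
P1 drop D (A beats it: P:7>6 Q:9>1 R:7>1)
P2 drop Q (P beats it: A:5>2 C:8>3)
P1→{A,C} P2→{P,R}

IESDS → P1:{A,C} P2:{P,R}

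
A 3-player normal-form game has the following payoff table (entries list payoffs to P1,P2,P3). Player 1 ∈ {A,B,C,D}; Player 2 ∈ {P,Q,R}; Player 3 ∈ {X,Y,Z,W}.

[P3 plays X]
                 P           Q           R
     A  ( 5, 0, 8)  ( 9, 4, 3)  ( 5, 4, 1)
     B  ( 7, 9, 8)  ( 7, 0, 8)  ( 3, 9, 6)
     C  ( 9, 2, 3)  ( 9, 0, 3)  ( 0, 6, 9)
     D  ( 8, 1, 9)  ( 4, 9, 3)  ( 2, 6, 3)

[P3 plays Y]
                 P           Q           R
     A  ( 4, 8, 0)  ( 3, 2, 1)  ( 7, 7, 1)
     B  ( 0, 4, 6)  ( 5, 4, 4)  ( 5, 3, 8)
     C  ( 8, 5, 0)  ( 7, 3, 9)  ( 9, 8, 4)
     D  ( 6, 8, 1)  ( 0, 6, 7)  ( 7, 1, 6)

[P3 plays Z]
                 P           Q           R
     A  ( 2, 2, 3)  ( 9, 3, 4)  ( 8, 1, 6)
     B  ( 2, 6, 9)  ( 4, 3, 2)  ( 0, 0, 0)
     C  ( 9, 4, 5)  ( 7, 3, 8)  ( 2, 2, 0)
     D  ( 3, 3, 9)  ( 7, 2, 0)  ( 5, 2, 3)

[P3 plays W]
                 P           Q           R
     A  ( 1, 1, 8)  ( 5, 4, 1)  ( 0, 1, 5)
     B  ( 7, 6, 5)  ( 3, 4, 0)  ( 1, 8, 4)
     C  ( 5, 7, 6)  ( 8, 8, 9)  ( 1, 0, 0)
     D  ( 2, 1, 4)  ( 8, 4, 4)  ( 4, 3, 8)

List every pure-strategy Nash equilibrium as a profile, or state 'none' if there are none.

(A,P,X): not NE [P1→C gives 9>5; P2→R gives 4>0]
(A,P,Y): not NE [P1→C gives 8>4; P3→W gives 8>0]
(A,P,Z): not NE [P1→C gives 9>2; P2→Q gives 3>2; P3→W gives 8>3]
(A,P,W): not NE [P1→B gives 7>1; P2→Q gives 4>1]
(A,Q,X): not NE [P3→Z gives 4>3]
(A,Q,Y): not NE [P1→C gives 7>3; P2→P gives 8>2; P3→Z gives 4>1]
(A,Q,Z): NE
(A,Q,W): not NE [P1→D gives 8>5; P3→Z gives 4>1]
(A,R,X): not NE [P3→Z gives 6>1]
(A,R,Y): not NE [P1→C gives 9>7; P2→P gives 8>7; P3→Z gives 6>1]
(A,R,Z): not NE [P2→Q gives 3>1]
(A,R,W): not NE [P1→D gives 4>0; P2→Q gives 4>1; P3→Z gives 6>5]
(B,P,X): not NE [P1→C gives 9>7; P3→Z gives 9>8]
(B,P,Y): not NE [P1→C gives 8>0; P3→Z gives 9>6]
(B,P,Z): not NE [P1→C gives 9>2]
(B,P,W): not NE [P2→R gives 8>6; P3→Z gives 9>5]
(B,Q,X): not NE [P1→C gives 9>7; P2→R gives 9>0]
(B,Q,Y): not NE [P1→C gives 7>5; P3→X gives 8>4]
(B,Q,Z): not NE [P1→A gives 9>4; P2→P gives 6>3; P3→X gives 8>2]
(B,Q,W): not NE [P1→D gives 8>3; P2→R gives 8>4; P3→X gives 8>0]
(B,R,X): not NE [P1→A gives 5>3; P3→Y gives 8>6]
(B,R,Y): not NE [P1→C gives 9>5; P2→Q gives 4>3]
(B,R,Z): not NE [P1→A gives 8>0; P2→P gives 6>0; P3→Y gives 8>0]
(B,R,W): not NE [P1→D gives 4>1; P3→Y gives 8>4]
(C,P,X): not NE [P2→R gives 6>2; P3→W gives 6>3]
(C,P,Y): not NE [P2→R gives 8>5; P3→W gives 6>0]
(C,P,Z): not NE [P3→W gives 6>5]
(C,P,W): not NE [P1→B gives 7>5; P2→Q gives 8>7]
(C,Q,X): not NE [P2→R gives 6>0; P3→W gives 9>3]
(C,Q,Y): not NE [P2→R gives 8>3]
(C,Q,Z): not NE [P1→A gives 9>7; P2→P gives 4>3; P3→W gives 9>8]
(C,Q,W): NE
(C,R,X): not NE [P1→A gives 5>0]
(C,R,Y): not NE [P3→X gives 9>4]
(C,R,Z): not NE [P1→A gives 8>2; P2→P gives 4>2; P3→X gives 9>0]
(C,R,W): not NE [P1→D gives 4>1; P2→Q gives 8>0; P3→X gives 9>0]
(D,P,X): not NE [P1→C gives 9>8; P2→Q gives 9>1]
(D,P,Y): not NE [P1→C gives 8>6; P3→Z gives 9>1]
(D,P,Z): not NE [P1→C gives 9>3]
(D,P,W): not NE [P1→B gives 7>2; P2→Q gives 4>1; P3→Z gives 9>4]
(D,Q,X): not NE [P1→C gives 9>4; P3→Y gives 7>3]
(D,Q,Y): not NE [P1→C gives 7>0; P2→P gives 8>6]
(D,Q,Z): not NE [P1→A gives 9>7; P2→P gives 3>2; P3→Y gives 7>0]
(D,Q,W): not NE [P3→Y gives 7>4]
(D,R,X): not NE [P1→A gives 5>2; P2→Q gives 9>6; P3→W gives 8>3]
(D,R,Y): not NE [P1→C gives 9>7; P2→P gives 8>1; P3→W gives 8>6]
(D,R,Z): not NE [P1→A gives 8>5; P2→P gives 3>2; P3→W gives 8>3]
(D,R,W): not NE [P2→Q gives 4>3]

NE set: (A,Q,Z), (C,Q,W)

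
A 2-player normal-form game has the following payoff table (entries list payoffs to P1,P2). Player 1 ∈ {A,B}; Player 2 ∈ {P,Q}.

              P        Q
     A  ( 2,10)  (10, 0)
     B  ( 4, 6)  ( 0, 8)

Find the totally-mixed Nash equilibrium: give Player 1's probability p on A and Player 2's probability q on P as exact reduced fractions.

P1 indiff ⇒ q·2+(1-q)·10 = q·4+(1-q)·0 ⇒ q(-2) = (1-q)(-10) ⇒ q = 5/6
P2 indiff ⇒ p·10+(1-p)·6 = p·0+(1-p)·8 ⇒ p(10) = (1-p)(2) ⇒ p = 1/6

p=1/6, q=5/6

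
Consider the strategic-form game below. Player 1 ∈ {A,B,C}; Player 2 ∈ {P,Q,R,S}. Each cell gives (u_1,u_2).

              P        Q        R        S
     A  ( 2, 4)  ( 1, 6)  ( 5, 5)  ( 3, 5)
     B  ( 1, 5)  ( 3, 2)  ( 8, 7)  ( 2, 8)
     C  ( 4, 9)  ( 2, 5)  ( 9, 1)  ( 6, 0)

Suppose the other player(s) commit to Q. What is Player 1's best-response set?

P1 best: {B}

u_1(A vs Q) = 1
u_1(B vs Q) = 3
u_1(C vs Q) = 2
max payoff 3 at {B}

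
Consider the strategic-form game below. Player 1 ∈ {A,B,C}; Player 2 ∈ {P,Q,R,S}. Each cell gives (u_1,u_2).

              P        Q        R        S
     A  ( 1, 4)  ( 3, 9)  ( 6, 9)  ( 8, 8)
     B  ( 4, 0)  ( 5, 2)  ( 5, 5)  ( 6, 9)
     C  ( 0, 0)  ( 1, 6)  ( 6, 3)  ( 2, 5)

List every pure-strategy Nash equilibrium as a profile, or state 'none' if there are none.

Nash profiles: (A,R)

(A,P): not NE [P1→B gives 4>1; P2→R gives 9>4]
(A,Q): not NE [P1→B gives 5>3]
(A,R): NE
(A,S): not NE [P2→R gives 9>8]
(B,P): not NE [P2→S gives 9>0]
(B,Q): not NE [P2→S gives 9>2]
(B,R): not NE [P1→C gives 6>5; P2→S gives 9>5]
(B,S): not NE [P1→A gives 8>6]
(C,P): not NE [P1→B gives 4>0; P2→Q gives 6>0]
(C,Q): not NE [P1→B gives 5>1]
(C,R): not NE [P2→Q gives 6>3]
(C,S): not NE [P1→A gives 8>2; P2→Q gives 6>5]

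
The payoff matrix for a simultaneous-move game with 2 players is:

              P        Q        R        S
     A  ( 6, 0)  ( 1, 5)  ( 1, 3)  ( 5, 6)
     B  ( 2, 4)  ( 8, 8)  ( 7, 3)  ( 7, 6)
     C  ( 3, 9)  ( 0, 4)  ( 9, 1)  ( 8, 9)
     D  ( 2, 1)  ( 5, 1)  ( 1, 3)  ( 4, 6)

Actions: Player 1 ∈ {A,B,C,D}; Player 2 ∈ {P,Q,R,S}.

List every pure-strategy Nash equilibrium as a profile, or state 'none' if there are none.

(A,P): not NE [P2→S gives 6>0]
(A,Q): not NE [P1→B gives 8>1; P2→S gives 6>5]
(A,R): not NE [P1→C gives 9>1; P2→S gives 6>3]
(A,S): not NE [P1→C gives 8>5]
(B,P): not NE [P1→A gives 6>2; P2→Q gives 8>4]
(B,Q): NE
(B,R): not NE [P1→C gives 9>7; P2→Q gives 8>3]
(B,S): not NE [P1→C gives 8>7; P2→Q gives 8>6]
(C,P): not NE [P1→A gives 6>3]
(C,Q): not NE [P1→B gives 8>0; P2→S gives 9>4]
(C,R): not NE [P2→S gives 9>1]
(C,S): NE
(D,P): not NE [P1→A gives 6>2; P2→S gives 6>1]
(D,Q): not NE [P1→B gives 8>5; P2→S gives 6>1]
(D,R): not NE [P1→C gives 9>1; P2→S gives 6>3]
(D,S): not NE [P1→C gives 8>4]

PSNE = {(B,Q), (C,S)}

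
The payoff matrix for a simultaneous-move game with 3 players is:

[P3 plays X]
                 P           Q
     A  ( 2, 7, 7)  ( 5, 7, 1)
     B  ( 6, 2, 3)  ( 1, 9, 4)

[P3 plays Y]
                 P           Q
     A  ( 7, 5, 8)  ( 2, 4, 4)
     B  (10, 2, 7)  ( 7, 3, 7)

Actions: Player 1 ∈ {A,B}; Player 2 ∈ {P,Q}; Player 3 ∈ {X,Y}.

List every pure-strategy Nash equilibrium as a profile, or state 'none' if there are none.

NE set: (B,Q,Y)

(A,P,X): not NE [P1→B gives 6>2; P3→Y gives 8>7]
(A,P,Y): not NE [P1→B gives 10>7]
(A,Q,X): not NE [P3→Y gives 4>1]
(A,Q,Y): not NE [P1→B gives 7>2; P2→P gives 5>4]
(B,P,X): not NE [P2→Q gives 9>2; P3→Y gives 7>3]
(B,P,Y): not NE [P2→Q gives 3>2]
(B,Q,X): not NE [P1→A gives 5>1; P3→Y gives 7>4]
(B,Q,Y): NE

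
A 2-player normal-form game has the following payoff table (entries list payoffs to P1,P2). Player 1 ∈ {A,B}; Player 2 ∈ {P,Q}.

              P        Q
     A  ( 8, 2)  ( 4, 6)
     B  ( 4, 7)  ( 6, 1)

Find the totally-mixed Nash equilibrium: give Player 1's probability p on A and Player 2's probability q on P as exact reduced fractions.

P1 indiff ⇒ q·8+(1-q)·4 = q·4+(1-q)·6 ⇒ q(4) = (1-q)(2) ⇒ q = 1/3
P2 indiff ⇒ p·2+(1-p)·7 = p·6+(1-p)·1 ⇒ p(-4) = (1-p)(-6) ⇒ p = 3/5

(p,q) = (3/5, 1/3)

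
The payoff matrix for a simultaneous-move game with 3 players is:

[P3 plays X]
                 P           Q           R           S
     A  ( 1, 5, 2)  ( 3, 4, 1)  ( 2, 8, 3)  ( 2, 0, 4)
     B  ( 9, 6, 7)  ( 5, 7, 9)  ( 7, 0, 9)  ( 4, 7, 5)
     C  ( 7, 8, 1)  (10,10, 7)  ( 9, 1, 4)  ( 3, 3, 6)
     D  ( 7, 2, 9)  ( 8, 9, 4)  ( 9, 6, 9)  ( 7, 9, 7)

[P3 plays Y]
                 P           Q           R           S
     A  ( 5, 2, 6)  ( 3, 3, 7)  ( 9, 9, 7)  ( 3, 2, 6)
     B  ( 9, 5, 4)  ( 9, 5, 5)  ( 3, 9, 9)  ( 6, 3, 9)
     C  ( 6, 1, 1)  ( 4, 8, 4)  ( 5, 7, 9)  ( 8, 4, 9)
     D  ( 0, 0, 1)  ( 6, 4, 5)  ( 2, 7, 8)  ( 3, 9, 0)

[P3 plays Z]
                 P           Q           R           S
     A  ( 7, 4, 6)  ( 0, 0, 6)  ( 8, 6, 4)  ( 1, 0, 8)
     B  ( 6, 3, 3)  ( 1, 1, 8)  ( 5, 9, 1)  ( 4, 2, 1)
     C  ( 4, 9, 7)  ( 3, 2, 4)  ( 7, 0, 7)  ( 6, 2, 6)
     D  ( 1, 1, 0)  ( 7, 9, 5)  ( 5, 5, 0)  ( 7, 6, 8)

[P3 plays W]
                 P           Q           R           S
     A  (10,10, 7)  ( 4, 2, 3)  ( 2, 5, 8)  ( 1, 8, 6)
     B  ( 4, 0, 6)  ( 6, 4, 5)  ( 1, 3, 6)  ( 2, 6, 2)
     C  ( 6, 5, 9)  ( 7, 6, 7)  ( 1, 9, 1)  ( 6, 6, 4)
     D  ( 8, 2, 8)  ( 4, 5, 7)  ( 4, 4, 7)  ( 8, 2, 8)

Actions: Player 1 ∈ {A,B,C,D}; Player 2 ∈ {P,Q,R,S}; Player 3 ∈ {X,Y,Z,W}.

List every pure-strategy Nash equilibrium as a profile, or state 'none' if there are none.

(A,P,X): not NE [P1→B gives 9>1; P2→R gives 8>5; P3→W gives 7>2]
(A,P,Y): not NE [P1→B gives 9>5; P2→R gives 9>2; P3→W gives 7>6]
(A,P,Z): not NE [P2→R gives 6>4; P3→W gives 7>6]
(A,P,W): NE
(A,Q,X): not NE [P1→C gives 10>3; P2→R gives 8>4; P3→Y gives 7>1]
(A,Q,Y): not NE [P1→B gives 9>3; P2→R gives 9>3]
(A,Q,Z): not NE [P1→D gives 7>0; P2→R gives 6>0; P3→Y gives 7>6]
(A,Q,W): not NE [P1→C gives 7>4; P2→P gives 10>2; P3→Y gives 7>3]
(A,R,X): not NE [P1→D gives 9>2; P3→W gives 8>3]
(A,R,Y): not NE [P3→W gives 8>7]
(A,R,Z): not NE [P3→W gives 8>4]
(A,R,W): not NE [P1→D gives 4>2; P2→P gives 10>5]
(A,S,X): not NE [P1→D gives 7>2; P2→R gives 8>0; P3→Z gives 8>4]
(A,S,Y): not NE [P1→C gives 8>3; P2→R gives 9>2; P3→Z gives 8>6]
(A,S,Z): not NE [P1→D gives 7>1; P2→R gives 6>0]
(A,S,W): not NE [P1→D gives 8>1; P2→P gives 10>8; P3→Z gives 8>6]
(B,P,X): not NE [P2→S gives 7>6]
(B,P,Y): not NE [P2→R gives 9>5; P3→X gives 7>4]
(B,P,Z): not NE [P1→A gives 7>6; P2→R gives 9>3; P3→X gives 7>3]
(B,P,W): not NE [P1→A gives 10>4; P2→S gives 6>0; P3→X gives 7>6]
(B,Q,X): not NE [P1→C gives 10>5]
(B,Q,Y): not NE [P2→R gives 9>5; P3→X gives 9>5]
(B,Q,Z): not NE [P1→D gives 7>1; P2→R gives 9>1; P3→X gives 9>8]
(B,Q,W): not NE [P1→C gives 7>6; P2→S gives 6>4; P3→X gives 9>5]
(B,R,X): not NE [P1→D gives 9>7; P2→S gives 7>0]
(B,R,Y): not NE [P1→A gives 9>3]
(B,R,Z): not NE [P1→A gives 8>5; P3→Y gives 9>1]
(B,R,W): not NE [P1→D gives 4>1; P2→S gives 6>3; P3→Y gives 9>6]
(B,S,X): not NE [P1→D gives 7>4; P3→Y gives 9>5]
(B,S,Y): not NE [P1→C gives 8>6; P2→R gives 9>3]
(B,S,Z): not NE [P1→D gives 7>4; P2→R gives 9>2; P3→Y gives 9>1]
(B,S,W): not NE [P1→D gives 8>2; P3→Y gives 9>2]
(C,P,X): not NE [P1→B gives 9>7; P2→Q gives 10>8; P3→W gives 9>1]
(C,P,Y): not NE [P1→B gives 9>6; P2→Q gives 8>1; P3→W gives 9>1]
(C,P,Z): not NE [P1→A gives 7>4; P3→W gives 9>7]
(C,P,W): not NE [P1→A gives 10>6; P2→R gives 9>5]
(C,Q,X): NE
(C,Q,Y): not NE [P1→B gives 9>4; P3→W gives 7>4]
(C,Q,Z): not NE [P1→D gives 7>3; P2→P gives 9>2; P3→W gives 7>4]
(C,Q,W): not NE [P2→R gives 9>6]
(C,R,X): not NE [P2→Q gives 10>1; P3→Y gives 9>4]
(C,R,Y): not NE [P1→A gives 9>5; P2→Q gives 8>7]
(C,R,Z): not NE [P1→A gives 8>7; P2→P gives 9>0; P3→Y gives 9>7]
(C,R,W): not NE [P1→D gives 4>1; P3→Y gives 9>1]
(C,S,X): not NE [P1→D gives 7>3; P2→Q gives 10>3; P3→Y gives 9>6]
(C,S,Y): not NE [P2→Q gives 8>4]
(C,S,Z): not NE [P1→D gives 7>6; P2→P gives 9>2; P3→Y gives 9>6]
(C,S,W): not NE [P1→D gives 8>6; P2→R gives 9>6; P3→Y gives 9>4]
(D,P,X): not NE [P1→B gives 9>7; P2→S gives 9>2]
(D,P,Y): not NE [P1→B gives 9>0; P2→S gives 9>0; P3→X gives 9>1]
(D,P,Z): not NE [P1→A gives 7>1; P2→Q gives 9>1; P3→X gives 9>0]
(D,P,W): not NE [P1→A gives 10>8; P2→Q gives 5>2; P3→X gives 9>8]
(D,Q,X): not NE [P1→C gives 10>8; P3→W gives 7>4]
(D,Q,Y): not NE [P1→B gives 9>6; P2→S gives 9>4; P3→W gives 7>5]
(D,Q,Z): not NE [P3→W gives 7>5]
(D,Q,W): not NE [P1→C gives 7>4]
(D,R,X): not NE [P2→S gives 9>6]
(D,R,Y): not NE [P1→A gives 9>2; P2→S gives 9>7; P3→X gives 9>8]
(D,R,Z): not NE [P1→A gives 8>5; P2→Q gives 9>5; P3→X gives 9>0]
(D,R,W): not NE [P2→Q gives 5>4; P3→X gives 9>7]
(D,S,X): not NE [P3→W gives 8>7]
(D,S,Y): not NE [P1→C gives 8>3; P3→W gives 8>0]
(D,S,Z): not NE [P2→Q gives 9>6]
(D,S,W): not NE [P2→Q gives 5>2]

Nash profiles: (A,P,W), (C,Q,X)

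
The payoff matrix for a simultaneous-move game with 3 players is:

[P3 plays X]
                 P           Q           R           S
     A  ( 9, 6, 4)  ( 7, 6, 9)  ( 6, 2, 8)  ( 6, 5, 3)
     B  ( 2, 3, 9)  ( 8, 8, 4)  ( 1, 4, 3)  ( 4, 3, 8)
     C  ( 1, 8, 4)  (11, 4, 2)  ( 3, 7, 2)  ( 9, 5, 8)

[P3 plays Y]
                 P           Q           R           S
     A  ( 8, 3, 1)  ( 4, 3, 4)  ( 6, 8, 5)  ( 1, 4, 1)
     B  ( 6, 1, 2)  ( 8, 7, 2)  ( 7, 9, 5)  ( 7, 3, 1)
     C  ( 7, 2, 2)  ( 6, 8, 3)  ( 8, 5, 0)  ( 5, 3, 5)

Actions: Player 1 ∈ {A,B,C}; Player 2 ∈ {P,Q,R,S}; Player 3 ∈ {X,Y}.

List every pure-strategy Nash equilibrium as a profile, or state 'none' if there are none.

(A,P,X): NE
(A,P,Y): not NE [P2→R gives 8>3; P3→X gives 4>1]
(A,Q,X): not NE [P1→C gives 11>7]
(A,Q,Y): not NE [P1→B gives 8>4; P2→R gives 8>3; P3→X gives 9>4]
(A,R,X): not NE [P2→Q gives 6>2]
(A,R,Y): not NE [P1→C gives 8>6; P3→X gives 8>5]
(A,S,X): not NE [P1→C gives 9>6; P2→Q gives 6>5]
(A,S,Y): not NE [P1→B gives 7>1; P2→R gives 8>4; P3→X gives 3>1]
(B,P,X): not NE [P1→A gives 9>2; P2→Q gives 8>3]
(B,P,Y): not NE [P1→A gives 8>6; P2→R gives 9>1; P3→X gives 9>2]
(B,Q,X): not NE [P1→C gives 11>8]
(B,Q,Y): not NE [P2→R gives 9>7; P3→X gives 4>2]
(B,R,X): not NE [P1→A gives 6>1; P2→Q gives 8>4; P3→Y gives 5>3]
(B,R,Y): not NE [P1→C gives 8>7]
(B,S,X): not NE [P1→C gives 9>4; P2→Q gives 8>3]
(B,S,Y): not NE [P2→R gives 9>3; P3→X gives 8>1]
(C,P,X): not NE [P1→A gives 9>1]
(C,P,Y): not NE [P1→A gives 8>7; P2→Q gives 8>2; P3→X gives 4>2]
(C,Q,X): not NE [P2→P gives 8>4; P3→Y gives 3>2]
(C,Q,Y): not NE [P1→B gives 8>6]
(C,R,X): not NE [P1→A gives 6>3; P2→P gives 8>7]
(C,R,Y): not NE [P2→Q gives 8>5; P3→X gives 2>0]
(C,S,X): not NE [P2→P gives 8>5]
(C,S,Y): not NE [P1→B gives 7>5; P2→Q gives 8>3; P3→X gives 8>5]

Nash profiles: (A,P,X)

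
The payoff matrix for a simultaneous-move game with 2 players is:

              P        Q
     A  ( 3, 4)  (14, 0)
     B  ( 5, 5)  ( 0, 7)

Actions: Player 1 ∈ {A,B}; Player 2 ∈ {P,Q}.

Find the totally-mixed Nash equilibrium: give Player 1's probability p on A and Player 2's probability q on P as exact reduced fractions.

P1 indiff ⇒ q·3+(1-q)·14 = q·5+(1-q)·0 ⇒ q(-2) = (1-q)(-14) ⇒ q = 7/8
P2 indiff ⇒ p·4+(1-p)·5 = p·0+(1-p)·7 ⇒ p(4) = (1-p)(2) ⇒ p = 1/3

P1 mixes 1/3 on A; P2 mixes 7/8 on P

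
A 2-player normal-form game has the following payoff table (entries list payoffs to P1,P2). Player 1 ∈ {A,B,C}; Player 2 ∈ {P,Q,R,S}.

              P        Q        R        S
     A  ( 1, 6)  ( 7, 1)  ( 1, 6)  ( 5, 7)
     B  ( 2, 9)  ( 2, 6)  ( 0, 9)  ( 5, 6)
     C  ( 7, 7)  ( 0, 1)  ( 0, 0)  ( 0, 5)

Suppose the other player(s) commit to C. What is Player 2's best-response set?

P2 best: {P}

u_2(P vs C) = 7
u_2(Q vs C) = 1
u_2(R vs C) = 0
u_2(S vs C) = 5
max payoff 7 at {P}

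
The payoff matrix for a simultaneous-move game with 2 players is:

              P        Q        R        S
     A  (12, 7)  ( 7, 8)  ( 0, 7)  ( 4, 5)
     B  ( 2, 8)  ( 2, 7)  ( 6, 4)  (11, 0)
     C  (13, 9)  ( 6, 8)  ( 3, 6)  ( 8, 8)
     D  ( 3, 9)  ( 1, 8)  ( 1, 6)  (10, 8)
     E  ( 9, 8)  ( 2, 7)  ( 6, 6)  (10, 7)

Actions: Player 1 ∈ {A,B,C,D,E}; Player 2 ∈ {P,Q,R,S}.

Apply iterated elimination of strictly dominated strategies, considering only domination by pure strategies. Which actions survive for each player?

IESDS → P1:{A,C} P2:{P,Q}

P2 drop R (Q beats it: A:8>7 B:7>4 C:8>6 D:8>6 E:7>6)
P2 drop S (P beats it: A:7>5 B:8>0 C:9>8 D:9>8 E:8>7)
P1 drop B (A beats it: P:12>2 Q:7>2)
P1 drop D (A beats it: P:12>3 Q:7>1)
P1 drop E (A beats it: P:12>9 Q:7>2)
P1→{A,C} P2→{P,Q}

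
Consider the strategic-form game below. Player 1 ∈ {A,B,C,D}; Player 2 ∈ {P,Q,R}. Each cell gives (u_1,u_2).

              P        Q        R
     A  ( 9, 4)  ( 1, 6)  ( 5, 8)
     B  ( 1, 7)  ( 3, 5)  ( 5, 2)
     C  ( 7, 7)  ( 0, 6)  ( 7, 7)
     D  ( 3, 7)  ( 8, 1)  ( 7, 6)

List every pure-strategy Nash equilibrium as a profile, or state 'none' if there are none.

NE set: (C,R)

(A,P): not NE [P2→R gives 8>4]
(A,Q): not NE [P1→D gives 8>1; P2→R gives 8>6]
(A,R): not NE [P1→D gives 7>5]
(B,P): not NE [P1→A gives 9>1]
(B,Q): not NE [P1→D gives 8>3; P2→P gives 7>5]
(B,R): not NE [P1→D gives 7>5; P2→P gives 7>2]
(C,P): not NE [P1→A gives 9>7]
(C,Q): not NE [P1→D gives 8>0; P2→R gives 7>6]
(C,R): NE
(D,P): not NE [P1→A gives 9>3]
(D,Q): not NE [P2→P gives 7>1]
(D,R): not NE [P2→P gives 7>6]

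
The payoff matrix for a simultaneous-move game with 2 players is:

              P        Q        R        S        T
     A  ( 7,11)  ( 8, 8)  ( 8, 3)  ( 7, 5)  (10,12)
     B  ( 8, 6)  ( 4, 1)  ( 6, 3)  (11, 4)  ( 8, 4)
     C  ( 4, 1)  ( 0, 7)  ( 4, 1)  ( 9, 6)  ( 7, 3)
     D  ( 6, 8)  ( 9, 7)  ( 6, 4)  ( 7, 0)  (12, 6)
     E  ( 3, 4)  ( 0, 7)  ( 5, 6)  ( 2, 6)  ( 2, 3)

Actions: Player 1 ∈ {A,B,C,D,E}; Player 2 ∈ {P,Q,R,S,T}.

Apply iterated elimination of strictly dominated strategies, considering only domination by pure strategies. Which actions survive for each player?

Survivors P1:{A,B,D} P2:{P,T}

P1 drop C (B beats it: P:8>4 Q:4>0 R:6>4 S:11>9 T:8>7)
P1 drop E (A beats it: P:7>3 Q:8>0 R:8>5 S:7>2 T:10>2)
P2 drop Q (P beats it: A:11>8 B:6>1 D:8>7)
P2 drop R (P beats it: A:11>3 B:6>3 D:8>4)
P2 drop S (P beats it: A:11>5 B:6>4 D:8>0)
P1→{A,B,D} P2→{P,T}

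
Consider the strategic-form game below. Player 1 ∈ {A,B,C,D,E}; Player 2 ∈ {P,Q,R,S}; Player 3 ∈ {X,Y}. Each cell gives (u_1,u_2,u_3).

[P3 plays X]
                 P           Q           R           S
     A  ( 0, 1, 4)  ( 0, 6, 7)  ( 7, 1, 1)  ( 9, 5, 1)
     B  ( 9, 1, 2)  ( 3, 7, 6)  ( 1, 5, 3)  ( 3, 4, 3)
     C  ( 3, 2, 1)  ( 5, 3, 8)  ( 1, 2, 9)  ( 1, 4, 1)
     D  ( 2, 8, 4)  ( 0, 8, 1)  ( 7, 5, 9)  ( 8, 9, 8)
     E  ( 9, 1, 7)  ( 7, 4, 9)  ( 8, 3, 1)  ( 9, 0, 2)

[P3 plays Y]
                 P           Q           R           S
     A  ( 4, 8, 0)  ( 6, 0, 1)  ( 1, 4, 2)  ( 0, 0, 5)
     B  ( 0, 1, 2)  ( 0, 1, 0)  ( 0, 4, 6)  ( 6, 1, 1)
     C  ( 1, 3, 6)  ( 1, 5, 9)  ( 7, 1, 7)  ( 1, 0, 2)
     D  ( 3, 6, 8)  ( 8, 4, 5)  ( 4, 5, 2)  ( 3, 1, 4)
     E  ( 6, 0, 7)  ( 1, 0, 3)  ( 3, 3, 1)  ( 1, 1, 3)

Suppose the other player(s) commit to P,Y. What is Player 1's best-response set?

u_1(A vs P,Y) = 4
u_1(B vs P,Y) = 0
u_1(C vs P,Y) = 1
u_1(D vs P,Y) = 3
u_1(E vs P,Y) = 6
max payoff 6 at {E}

argmax u_1 = {E}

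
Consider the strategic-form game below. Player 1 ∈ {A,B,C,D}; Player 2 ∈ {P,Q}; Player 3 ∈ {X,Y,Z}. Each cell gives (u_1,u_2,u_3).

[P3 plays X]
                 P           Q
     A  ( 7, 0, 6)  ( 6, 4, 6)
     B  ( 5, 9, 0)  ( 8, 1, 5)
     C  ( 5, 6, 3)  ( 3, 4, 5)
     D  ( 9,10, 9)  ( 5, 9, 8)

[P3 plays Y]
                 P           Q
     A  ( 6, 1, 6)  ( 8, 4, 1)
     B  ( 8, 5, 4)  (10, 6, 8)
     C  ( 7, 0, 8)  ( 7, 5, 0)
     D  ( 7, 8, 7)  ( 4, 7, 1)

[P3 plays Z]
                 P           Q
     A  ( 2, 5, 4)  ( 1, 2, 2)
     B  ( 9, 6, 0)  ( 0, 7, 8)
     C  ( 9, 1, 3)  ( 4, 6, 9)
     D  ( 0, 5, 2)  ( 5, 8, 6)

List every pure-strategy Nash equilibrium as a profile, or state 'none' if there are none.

Nash profiles: (B,Q,Y), (D,P,X)

(A,P,X): not NE [P1→D gives 9>7; P2→Q gives 4>0]
(A,P,Y): not NE [P1→B gives 8>6; P2→Q gives 4>1]
(A,P,Z): not NE [P1→C gives 9>2; P3→Y gives 6>4]
(A,Q,X): not NE [P1→B gives 8>6]
(A,Q,Y): not NE [P1→B gives 10>8; P3→X gives 6>1]
(A,Q,Z): not NE [P1→D gives 5>1; P2→P gives 5>2; P3→X gives 6>2]
(B,P,X): not NE [P1→D gives 9>5; P3→Y gives 4>0]
(B,P,Y): not NE [P2→Q gives 6>5]
(B,P,Z): not NE [P2→Q gives 7>6; P3→Y gives 4>0]
(B,Q,X): not NE [P2→P gives 9>1; P3→Z gives 8>5]
(B,Q,Y): NE
(B,Q,Z): not NE [P1→D gives 5>0]
(C,P,X): not NE [P1→D gives 9>5; P3→Y gives 8>3]
(C,P,Y): not NE [P1→B gives 8>7; P2→Q gives 5>0]
(C,P,Z): not NE [P2→Q gives 6>1; P3→Y gives 8>3]
(C,Q,X): not NE [P1→B gives 8>3; P2→P gives 6>4; P3→Z gives 9>5]
(C,Q,Y): not NE [P1→B gives 10>7; P3→Z gives 9>0]
(C,Q,Z): not NE [P1→D gives 5>4]
(D,P,X): NE
(D,P,Y): not NE [P1→B gives 8>7; P3→X gives 9>7]
(D,P,Z): not NE [P1→C gives 9>0; P2→Q gives 8>5; P3→X gives 9>2]
(D,Q,X): not NE [P1→B gives 8>5; P2→P gives 10>9]
(D,Q,Y): not NE [P1→B gives 10>4; P2→P gives 8>7; P3→X gives 8>1]
(D,Q,Z): not NE [P3→X gives 8>6]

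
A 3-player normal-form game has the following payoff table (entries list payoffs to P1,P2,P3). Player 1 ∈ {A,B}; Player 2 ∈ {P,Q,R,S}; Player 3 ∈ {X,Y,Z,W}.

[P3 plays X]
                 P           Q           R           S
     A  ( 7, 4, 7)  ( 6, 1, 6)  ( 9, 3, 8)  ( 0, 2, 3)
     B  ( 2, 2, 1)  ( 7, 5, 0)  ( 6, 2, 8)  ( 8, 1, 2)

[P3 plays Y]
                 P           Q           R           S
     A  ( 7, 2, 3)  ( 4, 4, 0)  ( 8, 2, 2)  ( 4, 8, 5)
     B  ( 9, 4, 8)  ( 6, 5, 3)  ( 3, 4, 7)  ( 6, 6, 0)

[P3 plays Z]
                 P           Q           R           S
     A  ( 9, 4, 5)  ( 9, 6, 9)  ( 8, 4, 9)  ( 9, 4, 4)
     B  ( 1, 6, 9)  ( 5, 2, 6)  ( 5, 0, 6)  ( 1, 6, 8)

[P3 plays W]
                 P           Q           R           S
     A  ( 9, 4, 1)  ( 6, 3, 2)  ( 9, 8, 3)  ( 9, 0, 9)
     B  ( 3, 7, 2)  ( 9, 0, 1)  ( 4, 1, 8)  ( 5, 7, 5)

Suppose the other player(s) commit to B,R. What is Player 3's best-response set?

u_3(X vs B,R) = 8
u_3(Y vs B,R) = 7
u_3(Z vs B,R) = 6
u_3(W vs B,R) = 8
max payoff 8 at {X,W}

argmax u_3 = {X,W}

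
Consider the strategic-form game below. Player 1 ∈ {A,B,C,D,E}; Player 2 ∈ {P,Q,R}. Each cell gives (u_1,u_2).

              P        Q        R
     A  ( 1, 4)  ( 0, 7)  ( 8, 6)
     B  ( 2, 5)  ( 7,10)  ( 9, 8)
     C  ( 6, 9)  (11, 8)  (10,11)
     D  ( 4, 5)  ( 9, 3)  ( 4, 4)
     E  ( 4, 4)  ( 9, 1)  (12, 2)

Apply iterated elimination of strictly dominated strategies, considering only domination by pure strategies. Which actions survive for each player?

IESDS → P1:{C,E} P2:{P,R}

P1 drop A (B beats it: P:2>1 Q:7>0 R:9>8)
P1 drop B (C beats it: P:6>2 Q:11>7 R:10>9)
P1 drop D (C beats it: P:6>4 Q:11>9 R:10>4)
P2 drop Q (P beats it: C:9>8 E:4>1)
P1→{C,E} P2→{P,R}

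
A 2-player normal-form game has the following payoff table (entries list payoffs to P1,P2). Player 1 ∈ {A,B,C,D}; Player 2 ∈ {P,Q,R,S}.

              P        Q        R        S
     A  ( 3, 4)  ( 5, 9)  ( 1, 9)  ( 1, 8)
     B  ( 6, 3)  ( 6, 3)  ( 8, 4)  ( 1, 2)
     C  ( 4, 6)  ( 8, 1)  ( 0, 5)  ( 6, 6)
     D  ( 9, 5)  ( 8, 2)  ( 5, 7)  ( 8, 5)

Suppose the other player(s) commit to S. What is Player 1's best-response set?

u_1(A vs S) = 1
u_1(B vs S) = 1
u_1(C vs S) = 6
u_1(D vs S) = 8
max payoff 8 at {D}

P1 best: {D}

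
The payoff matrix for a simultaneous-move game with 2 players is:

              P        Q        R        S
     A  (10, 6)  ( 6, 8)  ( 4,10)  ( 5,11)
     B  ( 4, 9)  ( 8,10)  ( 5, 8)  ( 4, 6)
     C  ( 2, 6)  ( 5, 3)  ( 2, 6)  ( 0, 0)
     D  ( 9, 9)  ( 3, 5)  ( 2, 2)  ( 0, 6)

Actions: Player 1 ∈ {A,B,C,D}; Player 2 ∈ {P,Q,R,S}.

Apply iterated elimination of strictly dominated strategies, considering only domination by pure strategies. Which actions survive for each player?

IESDS → P1:{A,B} P2:{Q,R,S}

P1 drop C (A beats it: P:10>2 Q:6>5 R:4>2 S:5>0)
P1 drop D (A beats it: P:10>9 Q:6>3 R:4>2 S:5>0)
P2 drop P (Q beats it: A:8>6 B:10>9)
P1→{A,B} P2→{Q,R,S}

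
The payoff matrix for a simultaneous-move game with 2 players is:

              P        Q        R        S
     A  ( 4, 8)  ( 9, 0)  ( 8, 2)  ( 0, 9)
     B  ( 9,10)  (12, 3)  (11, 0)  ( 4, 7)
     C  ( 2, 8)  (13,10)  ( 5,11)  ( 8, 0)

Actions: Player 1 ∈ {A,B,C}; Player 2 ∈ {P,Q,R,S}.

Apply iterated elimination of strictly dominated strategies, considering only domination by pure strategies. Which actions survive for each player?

P1 drop A (B beats it: P:9>4 Q:12>9 R:11>8 S:4>0)
P2 drop S (P beats it: B:10>7 C:8>0)
P1→{B,C} P2→{P,Q,R}

Remaining: P1:{B,C} P2:{P,Q,R}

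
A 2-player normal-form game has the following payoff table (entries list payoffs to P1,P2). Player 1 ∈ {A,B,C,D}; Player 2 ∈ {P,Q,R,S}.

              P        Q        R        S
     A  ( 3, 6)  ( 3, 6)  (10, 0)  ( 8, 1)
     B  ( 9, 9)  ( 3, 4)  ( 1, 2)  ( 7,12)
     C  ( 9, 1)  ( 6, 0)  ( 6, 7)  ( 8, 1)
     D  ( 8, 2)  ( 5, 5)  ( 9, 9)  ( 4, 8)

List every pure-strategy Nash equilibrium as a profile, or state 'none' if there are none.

(A,P): not NE [P1→C gives 9>3]
(A,Q): not NE [P1→C gives 6>3]
(A,R): not NE [P2→Q gives 6>0]
(A,S): not NE [P2→Q gives 6>1]
(B,P): not NE [P2→S gives 12>9]
(B,Q): not NE [P1→C gives 6>3; P2→S gives 12>4]
(B,R): not NE [P1→A gives 10>1; P2→S gives 12>2]
(B,S): not NE [P1→C gives 8>7]
(C,P): not NE [P2→R gives 7>1]
(C,Q): not NE [P2→R gives 7>0]
(C,R): not NE [P1→A gives 10>6]
(C,S): not NE [P2→R gives 7>1]
(D,P): not NE [P1→C gives 9>8; P2→R gives 9>2]
(D,Q): not NE [P1→C gives 6>5; P2→R gives 9>5]
(D,R): not NE [P1→A gives 10>9]
(D,S): not NE [P1→C gives 8>4; P2→R gives 9>8]

No pure NE.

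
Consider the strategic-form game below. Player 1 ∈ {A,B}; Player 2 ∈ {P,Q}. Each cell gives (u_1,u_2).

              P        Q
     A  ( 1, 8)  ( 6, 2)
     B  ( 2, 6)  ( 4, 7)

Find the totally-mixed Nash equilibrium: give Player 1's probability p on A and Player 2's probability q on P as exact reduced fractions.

(p,q) = (1/7, 2/3)

P1 indiff ⇒ q·1+(1-q)·6 = q·2+(1-q)·4 ⇒ q(-1) = (1-q)(-2) ⇒ q = 2/3
P2 indiff ⇒ p·8+(1-p)·6 = p·2+(1-p)·7 ⇒ p(6) = (1-p)(1) ⇒ p = 1/7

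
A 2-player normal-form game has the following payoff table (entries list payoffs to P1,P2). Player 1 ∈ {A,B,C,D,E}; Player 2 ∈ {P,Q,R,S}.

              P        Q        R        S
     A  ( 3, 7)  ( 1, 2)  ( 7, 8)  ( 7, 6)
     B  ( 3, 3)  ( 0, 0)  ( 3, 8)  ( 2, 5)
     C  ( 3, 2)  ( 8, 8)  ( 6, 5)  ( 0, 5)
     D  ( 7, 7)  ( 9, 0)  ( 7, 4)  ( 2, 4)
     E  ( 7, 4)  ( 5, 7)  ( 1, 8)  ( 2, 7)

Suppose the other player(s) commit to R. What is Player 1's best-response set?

BR_1 = {A,D}

u_1(A vs R) = 7
u_1(B vs R) = 3
u_1(C vs R) = 6
u_1(D vs R) = 7
u_1(E vs R) = 1
max payoff 7 at {A,D}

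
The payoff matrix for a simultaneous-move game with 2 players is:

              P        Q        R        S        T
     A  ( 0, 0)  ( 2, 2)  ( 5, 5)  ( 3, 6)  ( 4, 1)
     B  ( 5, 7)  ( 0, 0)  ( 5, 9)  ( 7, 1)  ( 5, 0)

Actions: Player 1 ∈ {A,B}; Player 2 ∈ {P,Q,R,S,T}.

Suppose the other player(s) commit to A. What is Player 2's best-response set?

u_2(P vs A) = 0
u_2(Q vs A) = 2
u_2(R vs A) = 5
u_2(S vs A) = 6
u_2(T vs A) = 1
max payoff 6 at {S}

P2 best: {S}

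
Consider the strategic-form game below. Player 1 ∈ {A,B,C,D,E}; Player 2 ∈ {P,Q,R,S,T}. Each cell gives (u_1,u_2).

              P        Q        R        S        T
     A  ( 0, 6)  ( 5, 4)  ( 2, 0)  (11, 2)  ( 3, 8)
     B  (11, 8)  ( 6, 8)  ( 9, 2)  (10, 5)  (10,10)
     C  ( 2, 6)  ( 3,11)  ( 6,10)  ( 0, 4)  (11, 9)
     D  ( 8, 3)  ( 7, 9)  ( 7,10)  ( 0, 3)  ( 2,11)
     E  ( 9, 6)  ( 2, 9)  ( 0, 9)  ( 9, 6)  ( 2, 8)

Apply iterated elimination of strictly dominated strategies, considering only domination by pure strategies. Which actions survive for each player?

IESDS → P1:{B,C,D} P2:{Q,R,T}

P1 drop E (B beats it: P:11>9 Q:6>2 R:9>0 S:10>9 T:10>2)
P2 drop P (T beats it: A:8>6 B:10>8 C:9>6 D:11>3)
P2 drop S (Q beats it: A:4>2 B:8>5 C:11>4 D:9>3)
P1 drop A (B beats it: Q:6>5 R:9>2 T:10>3)
P1→{B,C,D} P2→{Q,R,T}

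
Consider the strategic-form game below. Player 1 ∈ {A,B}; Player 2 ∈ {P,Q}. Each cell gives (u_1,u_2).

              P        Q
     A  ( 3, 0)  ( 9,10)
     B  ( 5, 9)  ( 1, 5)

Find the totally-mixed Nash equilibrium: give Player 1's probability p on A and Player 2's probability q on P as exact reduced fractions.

P1 indiff ⇒ q·3+(1-q)·9 = q·5+(1-q)·1 ⇒ q(-2) = (1-q)(-8) ⇒ q = 4/5
P2 indiff ⇒ p·0+(1-p)·9 = p·10+(1-p)·5 ⇒ p(-10) = (1-p)(-4) ⇒ p = 2/7

p=2/7, q=4/5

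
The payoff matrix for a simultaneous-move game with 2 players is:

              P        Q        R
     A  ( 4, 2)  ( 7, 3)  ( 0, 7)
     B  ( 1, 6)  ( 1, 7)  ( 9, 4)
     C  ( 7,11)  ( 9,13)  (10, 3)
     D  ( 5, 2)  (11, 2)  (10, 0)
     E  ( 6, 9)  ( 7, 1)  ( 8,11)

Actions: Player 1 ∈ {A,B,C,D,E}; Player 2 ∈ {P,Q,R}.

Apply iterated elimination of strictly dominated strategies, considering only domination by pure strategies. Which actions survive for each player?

P1 drop A (C beats it: P:7>4 Q:9>7 R:10>0)
P1 drop B (C beats it: P:7>1 Q:9>1 R:10>9)
P1 drop E (C beats it: P:7>6 Q:9>7 R:10>8)
P2 drop R (P beats it: C:11>3 D:2>0)
P1→{C,D} P2→{P,Q}

Remaining: P1:{C,D} P2:{P,Q}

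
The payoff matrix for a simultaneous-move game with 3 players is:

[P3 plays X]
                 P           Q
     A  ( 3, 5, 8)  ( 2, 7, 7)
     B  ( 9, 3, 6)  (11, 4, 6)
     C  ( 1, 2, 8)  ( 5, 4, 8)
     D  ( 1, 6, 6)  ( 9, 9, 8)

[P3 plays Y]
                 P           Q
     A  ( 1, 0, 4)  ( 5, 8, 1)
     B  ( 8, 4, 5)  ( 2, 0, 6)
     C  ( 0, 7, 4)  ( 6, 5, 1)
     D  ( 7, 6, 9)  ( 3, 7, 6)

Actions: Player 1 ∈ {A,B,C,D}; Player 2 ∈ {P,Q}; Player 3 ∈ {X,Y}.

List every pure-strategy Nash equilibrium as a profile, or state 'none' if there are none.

NE set: (B,Q,X)

(A,P,X): not NE [P1→B gives 9>3; P2→Q gives 7>5]
(A,P,Y): not NE [P1→B gives 8>1; P2→Q gives 8>0; P3→X gives 8>4]
(A,Q,X): not NE [P1→B gives 11>2]
(A,Q,Y): not NE [P1→C gives 6>5; P3→X gives 7>1]
(B,P,X): not NE [P2→Q gives 4>3]
(B,P,Y): not NE [P3→X gives 6>5]
(B,Q,X): NE
(B,Q,Y): not NE [P1→C gives 6>2; P2→P gives 4>0]
(C,P,X): not NE [P1→B gives 9>1; P2→Q gives 4>2]
(C,P,Y): not NE [P1→B gives 8>0; P3→X gives 8>4]
(C,Q,X): not NE [P1→B gives 11>5]
(C,Q,Y): not NE [P2→P gives 7>5; P3→X gives 8>1]
(D,P,X): not NE [P1→B gives 9>1; P2→Q gives 9>6; P3→Y gives 9>6]
(D,P,Y): not NE [P1→B gives 8>7; P2→Q gives 7>6]
(D,Q,X): not NE [P1→B gives 11>9]
(D,Q,Y): not NE [P1→C gives 6>3; P3→X gives 8>6]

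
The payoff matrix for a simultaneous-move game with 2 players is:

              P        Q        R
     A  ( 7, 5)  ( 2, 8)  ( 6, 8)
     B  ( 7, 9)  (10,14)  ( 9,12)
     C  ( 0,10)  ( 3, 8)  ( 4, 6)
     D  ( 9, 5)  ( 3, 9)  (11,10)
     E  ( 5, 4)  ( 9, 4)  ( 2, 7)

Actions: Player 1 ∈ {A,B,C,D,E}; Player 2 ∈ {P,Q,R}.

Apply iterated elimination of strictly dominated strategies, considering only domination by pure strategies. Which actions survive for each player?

P1 drop A (D beats it: P:9>7 Q:3>2 R:11>6)
P1 drop C (B beats it: P:7>0 Q:10>3 R:9>4)
P1 drop E (B beats it: P:7>5 Q:10>9 R:9>2)
P2 drop P (Q beats it: B:14>9 D:9>5)
P1→{B,D} P2→{Q,R}

Remaining: P1:{B,D} P2:{Q,R}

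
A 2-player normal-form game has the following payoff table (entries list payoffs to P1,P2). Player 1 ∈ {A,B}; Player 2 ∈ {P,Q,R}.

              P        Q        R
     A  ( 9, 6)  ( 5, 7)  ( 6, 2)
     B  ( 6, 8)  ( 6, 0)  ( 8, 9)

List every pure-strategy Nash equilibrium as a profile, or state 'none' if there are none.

(A,P): not NE [P2→Q gives 7>6]
(A,Q): not NE [P1→B gives 6>5]
(A,R): not NE [P1→B gives 8>6; P2→Q gives 7>2]
(B,P): not NE [P1→A gives 9>6; P2→R gives 9>8]
(B,Q): not NE [P2→R gives 9>0]
(B,R): NE

PSNE = {(B,R)}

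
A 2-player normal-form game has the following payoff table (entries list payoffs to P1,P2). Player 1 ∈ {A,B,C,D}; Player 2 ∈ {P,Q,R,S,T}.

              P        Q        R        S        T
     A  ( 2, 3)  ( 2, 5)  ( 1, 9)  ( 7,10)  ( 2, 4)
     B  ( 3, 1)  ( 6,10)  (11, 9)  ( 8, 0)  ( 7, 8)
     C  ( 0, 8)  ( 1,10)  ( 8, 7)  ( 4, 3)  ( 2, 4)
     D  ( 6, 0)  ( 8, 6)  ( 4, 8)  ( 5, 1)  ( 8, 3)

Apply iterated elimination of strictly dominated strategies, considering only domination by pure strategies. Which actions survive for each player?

P1 drop A (B beats it: P:3>2 Q:6>2 R:11>1 S:8>7 T:7>2)
P1 drop C (B beats it: P:3>0 Q:6>1 R:11>8 S:8>4 T:7>2)
P2 drop P (Q beats it: B:10>1 D:6>0)
P2 drop S (Q beats it: B:10>0 D:6>1)
P2 drop T (Q beats it: B:10>8 D:6>3)
P1→{B,D} P2→{Q,R}

IESDS → P1:{B,D} P2:{Q,R}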